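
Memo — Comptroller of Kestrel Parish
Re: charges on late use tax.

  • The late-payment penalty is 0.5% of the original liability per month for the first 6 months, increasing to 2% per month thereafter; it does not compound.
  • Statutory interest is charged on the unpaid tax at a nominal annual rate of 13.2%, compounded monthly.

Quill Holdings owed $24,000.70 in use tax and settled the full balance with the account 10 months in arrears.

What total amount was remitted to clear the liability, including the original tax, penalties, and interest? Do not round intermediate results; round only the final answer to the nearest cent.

Penalty, months 1–6: 6 × 0.5% × $24,000.70 = $720.02…
Penalty, months 7–10: 4 × 2% × $24,000.70 = $1,920.06…
Interest (13.2%/yr ÷ 12 = 1.1%/month): $24,000.70 × ((1 + 0.011)^10 − 1) = $2,774.6690…
Total = $24,000.70 + $2,640.0770 + $2,774.6690… = $29,415.45

$29,415.45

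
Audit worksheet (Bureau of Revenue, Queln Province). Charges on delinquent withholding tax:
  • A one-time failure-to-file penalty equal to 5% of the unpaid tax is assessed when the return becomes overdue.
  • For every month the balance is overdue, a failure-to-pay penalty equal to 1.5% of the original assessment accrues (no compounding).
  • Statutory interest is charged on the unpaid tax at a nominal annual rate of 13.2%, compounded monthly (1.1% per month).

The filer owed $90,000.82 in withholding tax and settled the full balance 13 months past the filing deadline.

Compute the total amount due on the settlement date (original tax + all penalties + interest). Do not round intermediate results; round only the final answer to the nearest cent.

$125,805.79

Failure-to-file penalty: 5% × $90,000.82 = $4,500.04…
Failure-to-pay penalty: 13 × 1.5% × $90,000.82 = $17,550.16…
Interest: $90,000.82 × ((1 + 0.011)^13 − 1) = $90,000.82 × 0.1528293… = $13,754.7663…
Total = $90,000.82 + $22,050.2009 + $13,754.7663… = $125,805.79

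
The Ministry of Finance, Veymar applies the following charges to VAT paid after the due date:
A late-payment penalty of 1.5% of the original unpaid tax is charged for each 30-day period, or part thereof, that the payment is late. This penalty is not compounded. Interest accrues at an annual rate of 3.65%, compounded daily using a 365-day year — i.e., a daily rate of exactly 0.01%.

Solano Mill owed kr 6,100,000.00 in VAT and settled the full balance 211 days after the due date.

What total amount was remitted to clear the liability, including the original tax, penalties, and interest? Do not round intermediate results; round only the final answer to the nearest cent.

kr 6,962,070.92

Penalty periods: ⌈211/30⌉ = 8; penalty = 8 × 1.5% × kr 6,100,000.00 = kr 732,000.00
Interest: kr 6,100,000.00 × ((1 + 0.0001)^211 − 1) = kr 6,100,000.00 × 0.02132310… = kr 130,070.9193…
Total = kr 6,100,000.00 + kr 732,000.0000 + kr 130,070.9193… = kr 6,962,070.92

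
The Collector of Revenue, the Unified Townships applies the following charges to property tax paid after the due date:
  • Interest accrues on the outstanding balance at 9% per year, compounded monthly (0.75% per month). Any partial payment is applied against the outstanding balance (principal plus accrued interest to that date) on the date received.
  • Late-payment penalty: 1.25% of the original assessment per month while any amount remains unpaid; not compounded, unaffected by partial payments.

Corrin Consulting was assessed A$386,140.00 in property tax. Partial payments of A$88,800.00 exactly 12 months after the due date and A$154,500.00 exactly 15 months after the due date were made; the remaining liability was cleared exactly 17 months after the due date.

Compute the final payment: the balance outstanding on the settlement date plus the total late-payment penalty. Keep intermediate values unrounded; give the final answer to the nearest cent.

Balance at month 12: A$386,140.0000 × (1 + 0.0075)^12 = A$422,362.5955…
After A$88,800.00 payment: A$422,362.5955… − A$88,800.00 = A$333,562.5955…
Balance at month 15: A$333,562.5955… × (1 + 0.0075)^3 = A$341,124.1833…
After A$154,500.00 payment: A$341,124.1833… − A$154,500.00 = A$186,624.1833…
Balance at month 17: A$186,624.1833… × (1 + 0.0075)^2 = A$189,434.0436…
Penalty: 17 × 1.25% × A$386,140.00 = A$82,054.75
Final settlement = outstanding balance + penalty = A$189,434.0436… + A$82,054.75 = A$271,488.79

A$271,488.79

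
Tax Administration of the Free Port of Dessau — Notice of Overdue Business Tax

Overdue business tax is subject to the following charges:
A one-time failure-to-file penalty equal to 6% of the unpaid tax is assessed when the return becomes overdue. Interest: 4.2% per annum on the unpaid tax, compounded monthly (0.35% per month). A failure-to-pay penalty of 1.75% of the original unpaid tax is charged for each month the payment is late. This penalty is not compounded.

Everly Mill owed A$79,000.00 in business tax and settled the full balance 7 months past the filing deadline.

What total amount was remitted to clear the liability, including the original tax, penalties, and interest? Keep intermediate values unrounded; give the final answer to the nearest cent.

A$95,373.44

Failure-to-file penalty: 6% × A$79,000.00 = A$4,740.00
Failure-to-pay penalty: 7 × 1.75% × A$79,000.00 = A$9,677.50
Interest: A$79,000.00 × ((1 + 0.0035)^7 − 1) = A$79,000.00 × 0.0247588… = A$1,955.9417…
Total = A$79,000.00 + A$14,417.5000 + A$1,955.9417… = A$95,373.44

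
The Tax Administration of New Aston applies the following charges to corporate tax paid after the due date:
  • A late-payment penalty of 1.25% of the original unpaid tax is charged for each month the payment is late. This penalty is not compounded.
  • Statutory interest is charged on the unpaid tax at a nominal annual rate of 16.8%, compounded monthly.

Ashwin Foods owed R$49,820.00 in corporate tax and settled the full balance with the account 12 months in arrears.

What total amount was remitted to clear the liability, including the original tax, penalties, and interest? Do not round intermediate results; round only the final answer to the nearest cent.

Late-payment penalty: 12 × 1.25% × R$49,820.00 = R$7,473.00
Interest (16.8%/yr ÷ 12 = 1.4%/month): R$49,820.00 × ((1 + 0.014)^12 − 1) = R$9,045.2758…
Total = R$49,820.00 + R$7,473.0000 + R$9,045.2758… = R$66,338.28

R$66,338.28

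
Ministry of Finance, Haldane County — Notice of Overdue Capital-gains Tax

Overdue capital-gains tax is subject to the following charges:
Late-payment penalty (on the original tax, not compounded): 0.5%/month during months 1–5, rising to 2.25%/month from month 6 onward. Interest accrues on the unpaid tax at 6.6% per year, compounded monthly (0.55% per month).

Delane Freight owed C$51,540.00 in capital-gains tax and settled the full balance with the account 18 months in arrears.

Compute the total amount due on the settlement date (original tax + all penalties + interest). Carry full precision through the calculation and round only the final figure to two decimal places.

Penalty, months 1–5: 5 × 0.5% × C$51,540.00 = C$1,288.50
Penalty, months 6–18: 13 × 2.25% × C$51,540.00 = C$15,075.45
Interest: C$51,540.00 × ((1 + 0.0055)^18 − 1) = C$51,540.00 × 0.1037669… = C$5,348.1437…
Total = C$51,540.00 + C$16,363.9500 + C$5,348.1437… = C$73,252.09

C$73,252.09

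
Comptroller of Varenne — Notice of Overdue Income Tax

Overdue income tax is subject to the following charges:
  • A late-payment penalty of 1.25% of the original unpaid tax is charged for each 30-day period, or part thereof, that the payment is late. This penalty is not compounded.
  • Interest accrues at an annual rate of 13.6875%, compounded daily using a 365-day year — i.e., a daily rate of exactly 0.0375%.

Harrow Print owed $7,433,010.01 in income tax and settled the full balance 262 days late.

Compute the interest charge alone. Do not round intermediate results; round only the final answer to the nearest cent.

$767,222.22

Interest: $7,433,010.01 × ((1 + 0.000375)^262 − 1) = $7,433,010.01 × 0.10321824… = $767,222.2247…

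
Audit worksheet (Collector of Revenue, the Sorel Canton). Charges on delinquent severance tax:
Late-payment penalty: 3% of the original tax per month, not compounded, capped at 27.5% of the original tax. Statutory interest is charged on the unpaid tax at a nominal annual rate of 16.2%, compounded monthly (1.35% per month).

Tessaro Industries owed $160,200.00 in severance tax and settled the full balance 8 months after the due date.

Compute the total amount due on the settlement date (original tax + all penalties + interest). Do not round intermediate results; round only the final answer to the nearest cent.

Penalty: 8 × 3% × $160,200.00 = $38,448.00 (below the 27.5% cap of $44,055.00)
Interest: $160,200.00 × ((1 + 0.0135)^8 − 1) = $160,200.00 × 0.1132431… = $18,141.5496…
Total = $160,200.00 + $38,448.0000 + $18,141.5496… = $216,789.55

$216,789.55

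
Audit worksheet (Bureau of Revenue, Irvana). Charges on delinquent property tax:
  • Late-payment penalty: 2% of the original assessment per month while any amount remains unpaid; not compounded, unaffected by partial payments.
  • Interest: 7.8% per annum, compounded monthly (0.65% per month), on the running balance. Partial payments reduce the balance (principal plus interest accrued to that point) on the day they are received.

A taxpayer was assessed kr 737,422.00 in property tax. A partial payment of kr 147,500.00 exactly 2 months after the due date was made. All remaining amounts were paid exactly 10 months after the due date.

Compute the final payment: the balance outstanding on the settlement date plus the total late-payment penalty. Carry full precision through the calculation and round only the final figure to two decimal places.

kr 778,918.65

Balance at month 2: kr 737,422.0000 × (1 + 0.0065)^2 = kr 747,039.6421…
After kr 147,500.00 payment: kr 747,039.6421… − kr 147,500.00 = kr 599,539.6421…
Balance at month 10: kr 599,539.6421… × (1 + 0.0065)^8 = kr 631,434.2545…
Penalty: 10 × 2% × kr 737,422.00 = kr 147,484.40
Final settlement = outstanding balance + penalty = kr 631,434.2545… + kr 147,484.40 = kr 778,918.65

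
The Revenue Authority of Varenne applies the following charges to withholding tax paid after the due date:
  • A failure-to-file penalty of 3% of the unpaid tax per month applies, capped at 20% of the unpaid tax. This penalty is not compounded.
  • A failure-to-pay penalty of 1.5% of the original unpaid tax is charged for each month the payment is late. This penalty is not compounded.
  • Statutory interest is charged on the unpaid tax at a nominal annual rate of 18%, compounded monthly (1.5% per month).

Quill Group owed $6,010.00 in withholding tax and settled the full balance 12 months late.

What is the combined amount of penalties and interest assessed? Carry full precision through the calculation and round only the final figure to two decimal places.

$3,459.47

Failure-to-file: 12 × 3% × $6,010.00 = $2,163.60, capped at 20% × $6,010.00 = $1,202.00
Failure-to-pay penalty = 1.5% × $6,010.00 × 12 mo = $1,081.80
Interest: $6,010.00 × ((1 + 0.015)^12 − 1) = $6,010.00 × 0.1956182… = $1,175.6652…
Penalties + interest = $2,283.8000 + $1,175.6652… = $3,459.47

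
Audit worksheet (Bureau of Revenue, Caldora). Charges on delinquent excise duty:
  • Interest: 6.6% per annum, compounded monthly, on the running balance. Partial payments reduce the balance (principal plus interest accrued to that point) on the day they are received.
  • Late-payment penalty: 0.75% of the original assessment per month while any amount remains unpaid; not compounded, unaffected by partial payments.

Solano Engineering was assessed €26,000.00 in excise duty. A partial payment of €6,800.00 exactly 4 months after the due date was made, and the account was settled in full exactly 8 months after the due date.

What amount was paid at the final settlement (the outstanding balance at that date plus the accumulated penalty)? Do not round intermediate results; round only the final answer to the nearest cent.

Monthly rate = 6.6% ÷ 12 = 0.55%
Balance at month 4: €26,000.0000 × (1 + 0.0055)^4 = €26,576.7363…
After €6,800.00 payment: €26,576.7363… − €6,800.00 = €19,776.7363…
Balance at month 8: €19,776.7363… × (1 + 0.0055)^4 = €20,215.4272…
Penalty: 8 × 0.75% × €26,000.00 = €1,560.00
Final settlement = outstanding balance + penalty = €20,215.4272… + €1,560.00 = €21,775.43

€21,775.43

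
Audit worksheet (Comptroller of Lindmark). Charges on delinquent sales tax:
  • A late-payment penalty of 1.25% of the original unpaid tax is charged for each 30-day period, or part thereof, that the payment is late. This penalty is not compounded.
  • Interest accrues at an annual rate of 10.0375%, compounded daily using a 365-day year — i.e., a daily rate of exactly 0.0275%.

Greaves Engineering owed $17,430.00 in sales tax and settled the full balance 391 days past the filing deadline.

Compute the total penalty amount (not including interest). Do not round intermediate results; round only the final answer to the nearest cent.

$3,050.25

Penalty periods: ⌈391/30⌉ = 14; penalty = 14 × 1.25% × $17,430.00 = $3,050.25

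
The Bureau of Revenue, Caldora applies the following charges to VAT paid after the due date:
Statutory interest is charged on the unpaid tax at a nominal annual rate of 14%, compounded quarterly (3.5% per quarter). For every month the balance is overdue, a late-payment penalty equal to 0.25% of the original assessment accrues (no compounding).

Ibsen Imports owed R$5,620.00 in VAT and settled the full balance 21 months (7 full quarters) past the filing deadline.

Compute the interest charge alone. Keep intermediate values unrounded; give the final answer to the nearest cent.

Interest: R$5,620.00 × ((1 + 0.035)^7 − 1) = R$5,620.00 × 0.2722793… = R$1,530.2095…

R$1,530.21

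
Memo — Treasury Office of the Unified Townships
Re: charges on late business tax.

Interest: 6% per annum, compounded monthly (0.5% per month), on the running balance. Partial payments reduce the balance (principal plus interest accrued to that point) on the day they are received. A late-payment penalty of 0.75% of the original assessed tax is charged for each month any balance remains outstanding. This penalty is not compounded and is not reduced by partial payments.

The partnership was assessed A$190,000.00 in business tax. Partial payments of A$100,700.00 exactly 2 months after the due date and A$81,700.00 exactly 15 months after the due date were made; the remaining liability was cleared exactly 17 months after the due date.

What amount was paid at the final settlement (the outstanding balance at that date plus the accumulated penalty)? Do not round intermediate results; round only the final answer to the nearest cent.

Balance at month 2: A$190,000.0000 × (1 + 0.005)^2 = A$191,904.7500
After A$100,700.00 payment: A$191,904.7500 − A$100,700.00 = A$91,204.7500
Balance at month 15: A$91,204.7500 × (1 + 0.005)^13 = A$97,314.2097…
After A$81,700.00 payment: A$97,314.2097… − A$81,700.00 = A$15,614.2097…
Balance at month 17: A$15,614.2097… × (1 + 0.005)^2 = A$15,770.7422…
Penalty: 17 × 0.75% × A$190,000.00 = A$24,225.00
Final settlement = outstanding balance + penalty = A$15,770.7422… + A$24,225.00 = A$39,995.74

A$39,995.74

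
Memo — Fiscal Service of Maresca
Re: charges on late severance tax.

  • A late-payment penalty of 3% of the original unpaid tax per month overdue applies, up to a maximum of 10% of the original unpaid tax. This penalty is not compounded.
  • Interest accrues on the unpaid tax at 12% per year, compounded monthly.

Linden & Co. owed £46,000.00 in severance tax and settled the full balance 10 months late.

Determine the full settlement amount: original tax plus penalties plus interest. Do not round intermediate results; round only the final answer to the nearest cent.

Penalty (uncapped): 10 × 3% × £46,000.00 = £13,800.00; cap = 10% × £46,000.00 = £4,600.00 → penalty = £4,600.00
Interest (12%/yr ÷ 12 = 1%/month): £46,000.00 × ((1 + 0.01)^10 − 1) = £4,812.6178…
Total = £46,000.00 + £4,600.0000 + £4,812.6178… = £55,412.62

£55,412.62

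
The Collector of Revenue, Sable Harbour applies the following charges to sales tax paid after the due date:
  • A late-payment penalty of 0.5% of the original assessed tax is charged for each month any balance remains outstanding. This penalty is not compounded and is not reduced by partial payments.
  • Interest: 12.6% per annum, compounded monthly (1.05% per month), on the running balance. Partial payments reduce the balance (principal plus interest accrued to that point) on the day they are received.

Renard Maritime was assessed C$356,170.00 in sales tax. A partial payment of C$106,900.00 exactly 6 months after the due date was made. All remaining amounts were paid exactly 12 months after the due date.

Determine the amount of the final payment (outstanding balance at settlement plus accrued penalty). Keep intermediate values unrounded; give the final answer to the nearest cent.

Balance at month 6: C$356,170.0000 × (1 + 0.0105)^6 = C$379,206.0376…
After C$106,900.00 payment: C$379,206.0376… − C$106,900.00 = C$272,306.0376…
Balance at month 12: C$272,306.0376… × (1 + 0.0105)^6 = C$289,917.9985…
Penalty: 12 × 0.5% × C$356,170.00 = C$21,370.20
Final settlement = outstanding balance + penalty = C$289,917.9985… + C$21,370.20 = C$311,288.20

C$311,288.20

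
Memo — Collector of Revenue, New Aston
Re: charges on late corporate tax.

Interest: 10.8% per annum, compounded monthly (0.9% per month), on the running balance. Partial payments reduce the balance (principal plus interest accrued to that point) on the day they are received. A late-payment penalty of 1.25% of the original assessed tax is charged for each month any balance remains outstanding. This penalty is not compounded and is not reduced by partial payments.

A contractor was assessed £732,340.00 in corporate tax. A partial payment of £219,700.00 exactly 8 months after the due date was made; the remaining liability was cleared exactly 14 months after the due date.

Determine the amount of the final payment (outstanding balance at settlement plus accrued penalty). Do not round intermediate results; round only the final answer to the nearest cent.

£726,537.69

Balance at month 8: £732,340.0000 × (1 + 0.009)^8 = £786,759.6629…
After £219,700.00 payment: £786,759.6629… − £219,700.00 = £567,059.6629…
Balance at month 14: £567,059.6629… × (1 + 0.009)^6 = £598,378.1860…
Penalty: 14 × 1.25% × £732,340.00 = £128,159.50
Final settlement = outstanding balance + penalty = £598,378.1860… + £128,159.50 = £726,537.69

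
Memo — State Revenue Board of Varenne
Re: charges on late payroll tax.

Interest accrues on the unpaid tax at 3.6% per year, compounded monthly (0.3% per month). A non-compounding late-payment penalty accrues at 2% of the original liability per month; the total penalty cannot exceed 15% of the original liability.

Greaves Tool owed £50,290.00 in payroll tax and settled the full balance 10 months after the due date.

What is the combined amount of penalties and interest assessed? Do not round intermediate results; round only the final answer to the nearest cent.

£9,072.73

Penalty (uncapped): 10 × 2% × £50,290.00 = £10,058.00; cap = 15% × £50,290.00 = £7,543.50 → penalty = £7,543.50
Interest: £50,290.00 × ((1 + 0.003)^10 − 1) = £50,290.00 × 0.0304083… = £1,529.2312…
Penalties + interest = £7,543.5000 + £1,529.2312… = £9,072.73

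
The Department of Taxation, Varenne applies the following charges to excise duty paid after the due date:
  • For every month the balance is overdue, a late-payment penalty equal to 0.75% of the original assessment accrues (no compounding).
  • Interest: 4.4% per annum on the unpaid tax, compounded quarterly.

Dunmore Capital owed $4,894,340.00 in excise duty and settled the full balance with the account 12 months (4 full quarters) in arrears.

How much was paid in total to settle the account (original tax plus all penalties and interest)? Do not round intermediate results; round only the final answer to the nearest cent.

$5,553,760.98

Late-payment penalty = 0.75% × $4,894,340.00 × 12 mo = $440,490.60
Interest (4.4%/yr ÷ 4 = 1.1%/quarter): $4,894,340.00 × ((1 + 0.011)^4 − 1) = $218,930.3800…
Total = $4,894,340.00 + $440,490.6000 + $218,930.3800… = $5,553,760.98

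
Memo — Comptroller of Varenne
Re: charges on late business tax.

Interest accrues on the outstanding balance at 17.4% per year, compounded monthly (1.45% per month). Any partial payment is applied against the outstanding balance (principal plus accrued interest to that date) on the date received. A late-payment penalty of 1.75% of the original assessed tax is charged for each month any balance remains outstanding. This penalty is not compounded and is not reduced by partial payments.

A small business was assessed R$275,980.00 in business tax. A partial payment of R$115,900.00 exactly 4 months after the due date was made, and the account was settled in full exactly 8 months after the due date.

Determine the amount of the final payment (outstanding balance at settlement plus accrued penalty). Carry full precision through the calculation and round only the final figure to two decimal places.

Balance at month 4: R$275,980.0000 × (1 + 0.0145)^4 = R$292,338.3664…
After R$115,900.00 payment: R$292,338.3664… − R$115,900.00 = R$176,438.3664…
Balance at month 8: R$176,438.3664… × (1 + 0.0145)^4 = R$186,896.5280…
Penalty: 8 × 1.75% × R$275,980.00 = R$38,637.20
Final settlement = outstanding balance + penalty = R$186,896.5280… + R$38,637.20 = R$225,533.73

R$225,533.73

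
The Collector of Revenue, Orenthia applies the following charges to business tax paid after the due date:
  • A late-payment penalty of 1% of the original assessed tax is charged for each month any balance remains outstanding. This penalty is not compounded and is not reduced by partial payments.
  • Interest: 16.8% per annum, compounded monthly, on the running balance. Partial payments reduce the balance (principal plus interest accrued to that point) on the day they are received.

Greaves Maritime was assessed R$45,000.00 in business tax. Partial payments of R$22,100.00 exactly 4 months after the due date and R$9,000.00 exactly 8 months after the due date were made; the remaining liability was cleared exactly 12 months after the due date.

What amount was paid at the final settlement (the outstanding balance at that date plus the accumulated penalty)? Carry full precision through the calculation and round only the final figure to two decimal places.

R$24,355.54

Monthly rate = 16.8% ÷ 12 = 1.4%
Balance at month 4: R$45,000.0000 × (1 + 0.014)^4 = R$47,573.4156…
After R$22,100.00 payment: R$47,573.4156… − R$22,100.00 = R$25,473.4156…
Balance at month 8: R$25,473.4156… × (1 + 0.014)^4 = R$26,930.1642…
After R$9,000.00 payment: R$26,930.1642… − R$9,000.00 = R$17,930.1642…
Balance at month 12: R$17,930.1642… × (1 + 0.014)^4 = R$18,955.5368…
Penalty: 12 × 1% × R$45,000.00 = R$5,400.00
Final settlement = outstanding balance + penalty = R$18,955.5368… + R$5,400.00 = R$24,355.54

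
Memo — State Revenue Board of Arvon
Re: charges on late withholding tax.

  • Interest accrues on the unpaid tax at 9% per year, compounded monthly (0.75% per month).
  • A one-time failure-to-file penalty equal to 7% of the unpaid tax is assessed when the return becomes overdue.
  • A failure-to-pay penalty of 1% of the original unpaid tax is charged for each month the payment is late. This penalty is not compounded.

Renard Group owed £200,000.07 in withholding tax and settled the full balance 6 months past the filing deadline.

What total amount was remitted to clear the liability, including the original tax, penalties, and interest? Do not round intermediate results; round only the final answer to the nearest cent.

Failure-to-file penalty: 7% × £200,000.07 = £14,000.00…
Failure-to-pay penalty = 1% × £200,000.07 × 6 mo = £12,000.00…
Interest: £200,000.07 × ((1 + 0.0075)^6 − 1) = £200,000.07 × 0.0458522… = £9,170.4502…
Total = £200,000.07 + £26,000.0091 + £9,170.4502… = £235,170.53

£235,170.53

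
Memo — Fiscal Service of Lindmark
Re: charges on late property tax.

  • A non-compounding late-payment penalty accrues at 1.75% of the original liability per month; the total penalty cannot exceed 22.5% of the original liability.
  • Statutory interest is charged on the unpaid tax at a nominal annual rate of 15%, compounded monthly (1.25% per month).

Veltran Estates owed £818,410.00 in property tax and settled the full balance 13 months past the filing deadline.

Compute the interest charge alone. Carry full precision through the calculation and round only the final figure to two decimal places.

£143,437.77

Interest: £818,410.00 × ((1 + 0.0125)^13 − 1) = £818,410.00 × 0.1752639… = £143,437.7687…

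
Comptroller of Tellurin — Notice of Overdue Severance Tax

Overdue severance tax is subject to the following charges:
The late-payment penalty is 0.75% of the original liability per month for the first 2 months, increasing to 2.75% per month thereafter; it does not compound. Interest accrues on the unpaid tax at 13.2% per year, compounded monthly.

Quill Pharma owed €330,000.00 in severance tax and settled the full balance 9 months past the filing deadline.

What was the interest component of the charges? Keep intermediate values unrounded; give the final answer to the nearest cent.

€34,144.99

Interest (13.2%/yr ÷ 12 = 1.1%/month): €330,000.00 × ((1 + 0.011)^9 − 1) = €34,144.9908…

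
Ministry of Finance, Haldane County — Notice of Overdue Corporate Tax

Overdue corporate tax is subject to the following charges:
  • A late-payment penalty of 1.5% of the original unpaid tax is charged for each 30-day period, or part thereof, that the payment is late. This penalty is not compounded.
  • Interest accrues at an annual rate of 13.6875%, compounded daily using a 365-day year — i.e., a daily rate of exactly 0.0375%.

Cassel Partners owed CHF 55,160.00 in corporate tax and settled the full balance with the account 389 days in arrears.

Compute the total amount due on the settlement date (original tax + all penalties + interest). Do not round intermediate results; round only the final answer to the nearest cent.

Penalty periods: ⌈389/30⌉ = 13; penalty = 13 × 1.5% × CHF 55,160.00 = CHF 10,756.20
Interest: CHF 55,160.00 × ((1 + 0.000375)^389 − 1) = CHF 55,160.00 × 0.15701991… = CHF 8,661.2182…
Total = CHF 55,160.00 + CHF 10,756.2000 + CHF 8,661.2182… = CHF 74,577.42

CHF 74,577.42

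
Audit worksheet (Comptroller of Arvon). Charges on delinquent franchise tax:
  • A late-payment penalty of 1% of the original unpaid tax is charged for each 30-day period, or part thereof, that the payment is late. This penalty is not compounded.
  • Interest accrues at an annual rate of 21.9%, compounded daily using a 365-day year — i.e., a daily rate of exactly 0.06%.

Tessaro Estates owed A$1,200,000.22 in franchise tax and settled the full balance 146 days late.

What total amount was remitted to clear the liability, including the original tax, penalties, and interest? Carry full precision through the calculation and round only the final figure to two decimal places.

A$1,369,827.54

Penalty periods: ⌈146/30⌉ = 5; penalty = 5 × 1% × A$1,200,000.22 = A$60,000.01…
Interest: A$1,200,000.22 × ((1 + 0.0006)^146 − 1) = A$1,200,000.22 × 0.09152274… = A$109,827.3081…
Total = A$1,200,000.22 + A$60,000.0110 + A$109,827.3081… = A$1,369,827.54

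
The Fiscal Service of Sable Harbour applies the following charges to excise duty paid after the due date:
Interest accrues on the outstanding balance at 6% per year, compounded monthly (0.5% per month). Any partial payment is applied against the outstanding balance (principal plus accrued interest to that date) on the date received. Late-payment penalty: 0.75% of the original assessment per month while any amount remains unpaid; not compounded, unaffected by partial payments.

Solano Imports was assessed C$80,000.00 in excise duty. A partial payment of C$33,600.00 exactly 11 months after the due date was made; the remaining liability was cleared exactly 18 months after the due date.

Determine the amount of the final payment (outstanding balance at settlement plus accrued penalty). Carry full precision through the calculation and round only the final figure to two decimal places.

Balance at month 11: C$80,000.0000 × (1 + 0.005)^11 = C$84,511.6666…
After C$33,600.00 payment: C$84,511.6666… − C$33,600.00 = C$50,911.6666…
Balance at month 18: C$50,911.6666… × (1 + 0.005)^7 = C$52,720.5274…
Penalty: 18 × 0.75% × C$80,000.00 = C$10,800.00
Final settlement = outstanding balance + penalty = C$52,720.5274… + C$10,800.00 = C$63,520.53

C$63,520.53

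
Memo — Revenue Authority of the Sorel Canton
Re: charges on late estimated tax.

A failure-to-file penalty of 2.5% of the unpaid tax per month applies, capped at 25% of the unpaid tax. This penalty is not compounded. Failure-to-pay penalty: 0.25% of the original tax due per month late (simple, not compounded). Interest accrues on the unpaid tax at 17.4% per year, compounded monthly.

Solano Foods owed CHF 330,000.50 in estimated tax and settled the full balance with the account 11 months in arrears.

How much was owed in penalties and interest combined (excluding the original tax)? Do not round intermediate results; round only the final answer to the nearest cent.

Failure-to-file: 11 × 2.5% × CHF 330,000.50 = CHF 90,750.14…, capped at 25% × CHF 330,000.50 = CHF 82,500.13…
Failure-to-pay penalty = 0.25% × CHF 330,000.50 × 11 mo = CHF 9,075.01…
Interest (17.4%/yr ÷ 12 = 1.45%/month): CHF 330,000.50 × ((1 + 0.0145)^11 − 1) = CHF 56,622.0340…
Penalties + interest = CHF 91,575.1388… + CHF 56,622.0340… = CHF 148,197.17

CHF 148,197.17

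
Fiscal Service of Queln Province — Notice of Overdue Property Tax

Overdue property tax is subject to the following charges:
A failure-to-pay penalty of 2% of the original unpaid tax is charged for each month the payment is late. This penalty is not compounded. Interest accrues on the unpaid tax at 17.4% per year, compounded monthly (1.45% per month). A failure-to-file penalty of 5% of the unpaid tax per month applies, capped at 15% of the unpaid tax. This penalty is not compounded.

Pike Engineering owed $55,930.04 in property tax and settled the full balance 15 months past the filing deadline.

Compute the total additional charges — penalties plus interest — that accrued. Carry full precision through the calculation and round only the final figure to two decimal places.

Failure-to-file: 15 × 5% × $55,930.04 = $41,947.53, capped at 15% × $55,930.04 = $8,389.51…
Failure-to-pay penalty: 15 × 2% × $55,930.04 = $16,779.01…
Interest: $55,930.04 × ((1 + 0.0145)^15 − 1) = $55,930.04 × 0.2410257… = $13,480.5763…
Penalties + interest = $25,168.5180 + $13,480.5763… = $38,649.09

$38,649.09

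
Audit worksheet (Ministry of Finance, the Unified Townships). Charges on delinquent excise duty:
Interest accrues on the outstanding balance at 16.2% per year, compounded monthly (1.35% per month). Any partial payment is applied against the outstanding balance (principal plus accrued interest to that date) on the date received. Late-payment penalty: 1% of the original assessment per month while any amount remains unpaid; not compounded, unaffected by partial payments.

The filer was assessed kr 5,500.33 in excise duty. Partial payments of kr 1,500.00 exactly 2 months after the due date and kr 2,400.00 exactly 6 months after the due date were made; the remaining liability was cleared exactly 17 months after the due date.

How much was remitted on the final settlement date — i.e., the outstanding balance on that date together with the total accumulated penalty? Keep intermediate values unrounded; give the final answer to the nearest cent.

kr 3,228.03

Balance at month 2: kr 5,500.3300 × (1 + 0.0135)^2 = kr 5,649.8413…
After kr 1,500.00 payment: kr 5,649.8413… − kr 1,500.00 = kr 4,149.8413…
Balance at month 6: kr 4,149.8413… × (1 + 0.0135)^4 = kr 4,378.5116…
After kr 2,400.00 payment: kr 4,378.5116… − kr 2,400.00 = kr 1,978.5116…
Balance at month 17: kr 1,978.5116… × (1 + 0.0135)^11 = kr 2,292.9780…
Penalty: 17 × 1% × kr 5,500.33 = kr 935.06…
Final settlement = outstanding balance + penalty = kr 2,292.9780… + kr 935.06… = kr 3,228.03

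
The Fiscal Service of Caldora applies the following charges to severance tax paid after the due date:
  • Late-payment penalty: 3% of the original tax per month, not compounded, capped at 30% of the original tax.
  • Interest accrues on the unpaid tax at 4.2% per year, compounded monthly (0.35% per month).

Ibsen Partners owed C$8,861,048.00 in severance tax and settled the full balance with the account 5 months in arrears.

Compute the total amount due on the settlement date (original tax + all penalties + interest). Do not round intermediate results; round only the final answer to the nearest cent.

C$10,346,362.82

Penalty: 5 × 3% × C$8,861,048.00 = C$1,329,157.20 (below the 30% cap of C$2,658,314.40)
Interest: C$8,861,048.00 × ((1 + 0.0035)^5 − 1) = C$8,861,048.00 × 0.0176229… = C$156,157.6242…
Total = C$8,861,048.00 + C$1,329,157.2000 + C$156,157.6242… = C$10,346,362.82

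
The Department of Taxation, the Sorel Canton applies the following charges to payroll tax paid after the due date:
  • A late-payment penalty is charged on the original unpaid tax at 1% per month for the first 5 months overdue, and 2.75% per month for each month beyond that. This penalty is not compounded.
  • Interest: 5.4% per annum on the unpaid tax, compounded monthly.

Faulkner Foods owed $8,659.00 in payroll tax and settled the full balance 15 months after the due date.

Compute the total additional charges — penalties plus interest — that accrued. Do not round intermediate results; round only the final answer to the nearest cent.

$3,417.43

Penalty, months 1–5: 5 × 1% × $8,659.00 = $432.95
Penalty, months 6–15: 10 × 2.75% × $8,659.00 = $2,381.23…
Interest (5.4%/yr ÷ 12 = 0.45%/month): $8,659.00 × ((1 + 0.0045)^15 − 1) = $603.2576…
Penalties + interest = $2,814.1750 + $603.2576… = $3,417.43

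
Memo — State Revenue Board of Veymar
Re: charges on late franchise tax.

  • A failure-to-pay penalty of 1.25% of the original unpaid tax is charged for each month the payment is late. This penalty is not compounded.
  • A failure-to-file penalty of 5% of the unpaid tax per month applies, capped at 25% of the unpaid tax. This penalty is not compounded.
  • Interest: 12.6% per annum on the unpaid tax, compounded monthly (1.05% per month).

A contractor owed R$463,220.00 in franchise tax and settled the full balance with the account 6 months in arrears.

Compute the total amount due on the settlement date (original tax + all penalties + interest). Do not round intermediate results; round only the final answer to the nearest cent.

Failure-to-file: 6 × 5% × R$463,220.00 = R$138,966.00, capped at 25% × R$463,220.00 = R$115,805.00
Failure-to-pay penalty = 1.25% × R$463,220.00 × 6 mo = R$34,741.50
Interest: R$463,220.00 × ((1 + 0.0105)^6 − 1) = R$463,220.00 × 0.0646771… = R$29,959.7196…
Total = R$463,220.00 + R$150,546.5000 + R$29,959.7196… = R$643,726.22

R$643,726.22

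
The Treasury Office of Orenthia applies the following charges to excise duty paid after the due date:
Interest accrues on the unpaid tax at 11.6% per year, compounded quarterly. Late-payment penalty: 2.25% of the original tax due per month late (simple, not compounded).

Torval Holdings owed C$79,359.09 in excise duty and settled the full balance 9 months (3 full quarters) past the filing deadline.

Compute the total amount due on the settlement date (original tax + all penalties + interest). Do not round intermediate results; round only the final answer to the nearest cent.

C$102,535.71

Late-payment penalty: 9 × 2.25% × C$79,359.09 = C$16,070.22…
Interest (11.6%/yr ÷ 4 = 2.9%/quarter): C$79,359.09 × ((1 + 0.029)^3 − 1) = C$7,106.3993…
Total = C$79,359.09 + C$16,070.2157… + C$7,106.3993… = C$102,535.71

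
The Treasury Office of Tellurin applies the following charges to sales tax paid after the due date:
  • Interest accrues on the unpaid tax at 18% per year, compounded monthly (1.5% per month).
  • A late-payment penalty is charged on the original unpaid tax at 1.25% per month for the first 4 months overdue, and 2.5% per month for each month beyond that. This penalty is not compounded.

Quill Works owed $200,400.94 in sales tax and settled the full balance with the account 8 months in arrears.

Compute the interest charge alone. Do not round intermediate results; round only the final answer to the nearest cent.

Interest: $200,400.94 × ((1 + 0.015)^8 − 1) = $200,400.94 × 0.1264926… = $25,349.2333…

$25,349.23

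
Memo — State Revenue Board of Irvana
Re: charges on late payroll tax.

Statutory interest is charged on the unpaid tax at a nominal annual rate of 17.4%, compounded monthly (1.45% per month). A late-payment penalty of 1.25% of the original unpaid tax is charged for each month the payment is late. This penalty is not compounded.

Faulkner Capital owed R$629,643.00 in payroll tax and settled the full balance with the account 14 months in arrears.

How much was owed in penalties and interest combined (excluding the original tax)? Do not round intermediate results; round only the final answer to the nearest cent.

Late-payment penalty = 1.25% × R$629,643.00 × 14 mo = R$110,187.53…
Interest: R$629,643.00 × ((1 + 0.0145)^14 − 1) = R$629,643.00 × 0.2232880… = R$140,591.7327…
Penalties + interest = R$110,187.5250 + R$140,591.7327… = R$250,779.26

R$250,779.26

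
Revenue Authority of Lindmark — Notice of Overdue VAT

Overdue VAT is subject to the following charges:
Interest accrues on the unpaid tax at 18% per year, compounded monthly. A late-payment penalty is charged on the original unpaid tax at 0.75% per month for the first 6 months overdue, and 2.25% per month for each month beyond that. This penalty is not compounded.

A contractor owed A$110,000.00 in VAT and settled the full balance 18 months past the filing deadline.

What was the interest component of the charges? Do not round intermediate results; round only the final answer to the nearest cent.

A$33,807.47

Interest (18%/yr ÷ 12 = 1.5%/month): A$110,000.00 × ((1 + 0.015)^18 − 1) = A$33,807.4699…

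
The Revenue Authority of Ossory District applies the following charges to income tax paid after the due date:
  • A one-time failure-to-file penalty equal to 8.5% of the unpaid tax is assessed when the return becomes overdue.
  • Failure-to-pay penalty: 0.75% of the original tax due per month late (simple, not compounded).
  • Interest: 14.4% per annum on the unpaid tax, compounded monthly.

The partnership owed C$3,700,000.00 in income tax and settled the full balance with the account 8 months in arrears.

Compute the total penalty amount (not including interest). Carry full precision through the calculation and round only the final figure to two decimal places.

C$536,500.00

Failure-to-file penalty: 8.5% × C$3,700,000.00 = C$314,500.00
Failure-to-pay penalty = 0.75% × C$3,700,000.00 × 8 mo = C$222,000.00
Total penalty = C$314,500.00 + C$222,000.00 = C$536,500.00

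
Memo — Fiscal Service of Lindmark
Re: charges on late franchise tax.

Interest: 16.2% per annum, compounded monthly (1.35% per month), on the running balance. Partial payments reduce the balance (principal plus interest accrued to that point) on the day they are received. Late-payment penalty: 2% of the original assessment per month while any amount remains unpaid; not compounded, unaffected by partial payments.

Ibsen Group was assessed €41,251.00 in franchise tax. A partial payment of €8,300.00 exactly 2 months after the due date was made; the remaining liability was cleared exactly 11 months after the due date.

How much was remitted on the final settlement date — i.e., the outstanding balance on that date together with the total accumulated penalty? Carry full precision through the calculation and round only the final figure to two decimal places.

Balance at month 2: €41,251.0000 × (1 + 0.0135)^2 = €42,372.2950…
After €8,300.00 payment: €42,372.2950… − €8,300.00 = €34,072.2950…
Balance at month 11: €34,072.2950… × (1 + 0.0135)^9 = €38,442.8135…
Penalty: 11 × 2% × €41,251.00 = €9,075.22
Final settlement = outstanding balance + penalty = €38,442.8135… + €9,075.22 = €47,518.03

€47,518.03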